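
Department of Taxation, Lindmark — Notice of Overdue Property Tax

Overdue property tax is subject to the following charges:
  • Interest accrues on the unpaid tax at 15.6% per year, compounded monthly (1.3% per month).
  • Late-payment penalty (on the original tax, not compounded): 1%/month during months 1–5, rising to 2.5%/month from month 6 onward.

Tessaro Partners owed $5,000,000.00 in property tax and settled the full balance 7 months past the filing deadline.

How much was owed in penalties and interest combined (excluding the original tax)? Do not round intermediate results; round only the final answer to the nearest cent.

$973,134.51

Penalty, months 1–5: 5 × 1% × $5,000,000.00 = $250,000.00
Penalty, months 6–7: 2 × 2.5% × $5,000,000.00 = $250,000.00
Interest: $5,000,000.00 × ((1 + 0.013)^7 − 1) = $5,000,000.00 × 0.0946269… = $473,134.5123…
Penalties + interest = $500,000.0000 + $473,134.5123… = $973,134.51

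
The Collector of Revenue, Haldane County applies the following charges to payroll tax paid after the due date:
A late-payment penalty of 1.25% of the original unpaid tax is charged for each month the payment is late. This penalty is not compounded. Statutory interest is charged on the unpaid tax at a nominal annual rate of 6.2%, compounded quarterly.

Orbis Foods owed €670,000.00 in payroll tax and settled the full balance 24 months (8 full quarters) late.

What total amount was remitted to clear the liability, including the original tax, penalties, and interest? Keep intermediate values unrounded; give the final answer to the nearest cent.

€958,729.55

Late-payment penalty = 1.25% × €670,000.00 × 24 mo = €201,000.00
Interest (6.2%/yr ÷ 4 = 1.55%/quarter): €670,000.00 × ((1 + 0.0155)^8 − 1) = €87,729.5507…
Total = €670,000.00 + €201,000.0000 + €87,729.5507… = €958,729.55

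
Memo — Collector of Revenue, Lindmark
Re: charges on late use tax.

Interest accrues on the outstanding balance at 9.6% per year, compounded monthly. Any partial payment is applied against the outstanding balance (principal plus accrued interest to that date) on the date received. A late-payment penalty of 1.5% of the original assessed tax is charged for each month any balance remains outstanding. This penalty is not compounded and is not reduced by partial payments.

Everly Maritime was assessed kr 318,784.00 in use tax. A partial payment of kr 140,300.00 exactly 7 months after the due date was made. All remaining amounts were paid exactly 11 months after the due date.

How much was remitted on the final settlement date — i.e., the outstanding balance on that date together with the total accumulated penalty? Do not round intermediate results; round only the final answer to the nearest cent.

Monthly rate = 9.6% ÷ 12 = 0.8%
Balance at month 7: kr 318,784.0000 × (1 + 0.008)^7 = kr 337,070.1082…
After kr 140,300.00 payment: kr 337,070.1082… − kr 140,300.00 = kr 196,770.1082…
Balance at month 11: kr 196,770.1082… × (1 + 0.008)^4 = kr 203,142.7152…
Penalty: 11 × 1.5% × kr 318,784.00 = kr 52,599.36
Final settlement = outstanding balance + penalty = kr 203,142.7152… + kr 52,599.36 = kr 255,742.08

kr 255,742.08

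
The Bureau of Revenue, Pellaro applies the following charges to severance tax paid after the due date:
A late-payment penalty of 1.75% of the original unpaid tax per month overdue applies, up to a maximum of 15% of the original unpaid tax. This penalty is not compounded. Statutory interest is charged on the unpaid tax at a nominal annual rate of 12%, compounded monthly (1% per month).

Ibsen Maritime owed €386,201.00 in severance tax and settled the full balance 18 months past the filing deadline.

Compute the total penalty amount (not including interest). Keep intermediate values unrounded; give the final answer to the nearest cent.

Penalty (uncapped): 18 × 1.75% × €386,201.00 = €121,653.32…; cap = 15% × €386,201.00 = €57,930.15 → penalty = €57,930.15

€57,930.15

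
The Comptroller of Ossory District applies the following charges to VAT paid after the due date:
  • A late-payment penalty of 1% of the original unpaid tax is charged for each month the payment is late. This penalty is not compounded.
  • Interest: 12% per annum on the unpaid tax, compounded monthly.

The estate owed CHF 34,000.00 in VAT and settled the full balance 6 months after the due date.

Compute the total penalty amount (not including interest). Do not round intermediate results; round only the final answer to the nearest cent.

Late-payment penalty: 6 × 1% × CHF 34,000.00 = CHF 2,040.00

CHF 2,040.00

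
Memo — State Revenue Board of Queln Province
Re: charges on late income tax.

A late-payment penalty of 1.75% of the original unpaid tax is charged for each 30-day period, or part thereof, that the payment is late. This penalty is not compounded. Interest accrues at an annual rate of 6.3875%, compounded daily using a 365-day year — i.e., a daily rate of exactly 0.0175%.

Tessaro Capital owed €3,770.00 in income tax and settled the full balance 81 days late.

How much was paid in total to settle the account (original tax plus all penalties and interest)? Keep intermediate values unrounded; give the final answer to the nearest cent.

Penalty periods: ⌈81/30⌉ = 3; penalty = 3 × 1.75% × €3,770.00 = €197.93…
Interest: €3,770.00 × ((1 + 0.000175)^81 − 1) = €3,770.00 × 0.01427468… = €53.8156…
Total = €3,770.00 + €197.9250 + €53.8156… = €4,021.74

€4,021.74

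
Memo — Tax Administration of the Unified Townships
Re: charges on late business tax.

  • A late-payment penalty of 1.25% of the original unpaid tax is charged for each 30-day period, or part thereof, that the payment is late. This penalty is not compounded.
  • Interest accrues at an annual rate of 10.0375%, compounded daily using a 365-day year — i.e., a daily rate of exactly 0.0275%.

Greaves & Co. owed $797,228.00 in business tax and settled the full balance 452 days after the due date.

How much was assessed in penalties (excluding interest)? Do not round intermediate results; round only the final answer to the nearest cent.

Penalty periods: ⌈452/30⌉ = 16; penalty = 16 × 1.25% × $797,228.00 = $159,445.60

$159,445.60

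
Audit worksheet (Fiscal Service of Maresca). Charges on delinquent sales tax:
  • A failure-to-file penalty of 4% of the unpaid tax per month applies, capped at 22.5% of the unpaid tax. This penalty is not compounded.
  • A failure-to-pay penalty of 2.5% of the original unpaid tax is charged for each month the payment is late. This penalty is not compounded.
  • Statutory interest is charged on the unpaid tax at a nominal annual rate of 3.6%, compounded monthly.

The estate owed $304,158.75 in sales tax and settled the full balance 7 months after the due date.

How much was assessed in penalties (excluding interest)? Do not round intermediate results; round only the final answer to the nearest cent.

Failure-to-file: 7 × 4% × $304,158.75 = $85,164.45, capped at 22.5% × $304,158.75 = $68,435.72…
Failure-to-pay penalty: 7 × 2.5% × $304,158.75 = $53,227.78…
Total penalty = $68,435.72… + $53,227.78… = $121,663.50

$121,663.50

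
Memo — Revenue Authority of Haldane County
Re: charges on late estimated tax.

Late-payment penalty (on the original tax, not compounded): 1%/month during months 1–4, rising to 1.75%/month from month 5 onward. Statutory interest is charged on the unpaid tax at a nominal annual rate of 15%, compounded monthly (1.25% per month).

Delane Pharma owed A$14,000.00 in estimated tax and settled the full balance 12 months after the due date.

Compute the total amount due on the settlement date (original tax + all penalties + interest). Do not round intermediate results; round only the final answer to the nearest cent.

Penalty, months 1–4: 4 × 1% × A$14,000.00 = A$560.00
Penalty, months 5–12: 8 × 1.75% × A$14,000.00 = A$1,960.00
Interest: A$14,000.00 × ((1 + 0.0125)^12 − 1) = A$14,000.00 × 0.1607545… = A$2,250.5632…
Total = A$14,000.00 + A$2,520.0000 + A$2,250.5632… = A$18,770.56

A$18,770.56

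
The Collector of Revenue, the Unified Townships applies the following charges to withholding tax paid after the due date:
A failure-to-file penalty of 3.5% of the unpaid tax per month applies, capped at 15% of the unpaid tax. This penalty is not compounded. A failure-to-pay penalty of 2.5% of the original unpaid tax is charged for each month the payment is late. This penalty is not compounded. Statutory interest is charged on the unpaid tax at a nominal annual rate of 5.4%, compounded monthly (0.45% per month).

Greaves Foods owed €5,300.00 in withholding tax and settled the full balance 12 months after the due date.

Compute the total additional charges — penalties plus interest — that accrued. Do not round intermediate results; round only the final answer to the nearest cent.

€2,678.39

Failure-to-file: 12 × 3.5% × €5,300.00 = €2,226.00, capped at 15% × €5,300.00 = €795.00
Failure-to-pay penalty: 12 × 2.5% × €5,300.00 = €1,590.00
Interest: €5,300.00 × ((1 + 0.0045)^12 − 1) = €5,300.00 × 0.0553568… = €293.3908…
Penalties + interest = €2,385.0000 + €293.3908… = €2,678.39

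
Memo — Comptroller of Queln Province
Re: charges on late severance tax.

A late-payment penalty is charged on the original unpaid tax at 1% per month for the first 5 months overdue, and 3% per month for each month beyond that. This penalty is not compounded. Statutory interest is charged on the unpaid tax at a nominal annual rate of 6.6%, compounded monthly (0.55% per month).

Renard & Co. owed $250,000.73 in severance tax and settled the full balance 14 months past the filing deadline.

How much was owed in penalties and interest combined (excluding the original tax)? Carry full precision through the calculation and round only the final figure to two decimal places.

Penalty, months 1–5: 5 × 1% × $250,000.73 = $12,500.04…
Penalty, months 6–14: 9 × 3% × $250,000.73 = $67,500.20…
Interest: $250,000.73 × ((1 + 0.0055)^14 − 1) = $250,000.73 × 0.0798142… = $19,953.6174…
Penalties + interest = $80,000.2336 + $19,953.6174… = $99,953.85

$99,953.85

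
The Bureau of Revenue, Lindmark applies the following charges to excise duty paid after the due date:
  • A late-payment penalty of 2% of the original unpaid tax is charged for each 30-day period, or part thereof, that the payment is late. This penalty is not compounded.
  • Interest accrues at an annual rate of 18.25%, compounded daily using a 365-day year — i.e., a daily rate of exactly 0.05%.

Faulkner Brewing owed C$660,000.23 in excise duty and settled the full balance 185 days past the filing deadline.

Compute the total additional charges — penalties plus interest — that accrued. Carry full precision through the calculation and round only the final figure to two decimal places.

Penalty periods: ⌈185/30⌉ = 7; penalty = 7 × 2% × C$660,000.23 = C$92,400.03…
Interest: C$660,000.23 × ((1 + 0.0005)^185 − 1) = C$660,000.23 × 0.09688778… = C$63,945.9598…
Penalties + interest = C$92,400.0322 + C$63,945.9598… = C$156,345.99

C$156,345.99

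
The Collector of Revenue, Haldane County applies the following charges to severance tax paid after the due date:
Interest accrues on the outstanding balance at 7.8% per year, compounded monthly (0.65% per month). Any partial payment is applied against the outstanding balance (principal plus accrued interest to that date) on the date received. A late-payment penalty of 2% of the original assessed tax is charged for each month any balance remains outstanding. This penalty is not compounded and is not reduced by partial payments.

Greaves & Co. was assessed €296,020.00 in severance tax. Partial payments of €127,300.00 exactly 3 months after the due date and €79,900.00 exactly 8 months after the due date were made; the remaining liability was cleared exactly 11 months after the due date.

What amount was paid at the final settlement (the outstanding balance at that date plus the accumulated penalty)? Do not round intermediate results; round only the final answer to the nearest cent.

€167,470.93

Balance at month 3: €296,020.0000 × (1 + 0.0065)^3 = €301,829.9918…
After €127,300.00 payment: €301,829.9918… − €127,300.00 = €174,529.9918…
Balance at month 8: €174,529.9918… × (1 + 0.0065)^5 = €180,276.4363…
After €79,900.00 payment: €180,276.4363… − €79,900.00 = €100,376.4363…
Balance at month 11: €100,376.4363… × (1 + 0.0065)^3 = €102,346.5271…
Penalty: 11 × 2% × €296,020.00 = €65,124.40
Final settlement = outstanding balance + penalty = €102,346.5271… + €65,124.40 = €167,470.93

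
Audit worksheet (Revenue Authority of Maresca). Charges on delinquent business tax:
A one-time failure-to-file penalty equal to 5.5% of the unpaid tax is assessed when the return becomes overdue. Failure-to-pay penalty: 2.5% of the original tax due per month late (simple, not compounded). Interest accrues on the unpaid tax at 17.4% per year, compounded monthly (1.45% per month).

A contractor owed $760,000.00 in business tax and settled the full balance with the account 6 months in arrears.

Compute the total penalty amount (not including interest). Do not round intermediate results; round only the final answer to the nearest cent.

Failure-to-file penalty: 5.5% × $760,000.00 = $41,800.00
Failure-to-pay penalty: 6 × 2.5% × $760,000.00 = $114,000.00
Total penalty = $41,800.00 + $114,000.00 = $155,800.00

$155,800.00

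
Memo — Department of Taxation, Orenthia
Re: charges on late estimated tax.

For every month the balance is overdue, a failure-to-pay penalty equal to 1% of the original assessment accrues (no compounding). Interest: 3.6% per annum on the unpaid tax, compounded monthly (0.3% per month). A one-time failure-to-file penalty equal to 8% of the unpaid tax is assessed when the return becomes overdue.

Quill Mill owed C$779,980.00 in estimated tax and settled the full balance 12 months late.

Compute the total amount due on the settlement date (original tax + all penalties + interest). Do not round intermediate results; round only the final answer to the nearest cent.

C$964,523.25

Failure-to-file penalty: 8% × C$779,980.00 = C$62,398.40
Failure-to-pay penalty: 12 × 1% × C$779,980.00 = C$93,597.60
Interest: C$779,980.00 × ((1 + 0.003)^12 − 1) = C$779,980.00 × 0.0366000… = C$28,547.2526…
Total = C$779,980.00 + C$155,996.0000 + C$28,547.2526… = C$964,523.25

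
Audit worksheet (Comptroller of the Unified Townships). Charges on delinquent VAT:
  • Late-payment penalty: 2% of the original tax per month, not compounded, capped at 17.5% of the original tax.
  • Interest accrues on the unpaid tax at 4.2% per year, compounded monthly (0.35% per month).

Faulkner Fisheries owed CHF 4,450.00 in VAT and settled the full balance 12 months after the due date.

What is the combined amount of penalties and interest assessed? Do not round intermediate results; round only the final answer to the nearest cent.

CHF 969.29

Penalty (uncapped): 12 × 2% × CHF 4,450.00 = CHF 1,068.00; cap = 17.5% × CHF 4,450.00 = CHF 778.75 → penalty = CHF 778.75
Interest: CHF 4,450.00 × ((1 + 0.0035)^12 − 1) = CHF 4,450.00 × 0.0428180… = CHF 190.5401…
Penalties + interest = CHF 778.7500 + CHF 190.5401… = CHF 969.29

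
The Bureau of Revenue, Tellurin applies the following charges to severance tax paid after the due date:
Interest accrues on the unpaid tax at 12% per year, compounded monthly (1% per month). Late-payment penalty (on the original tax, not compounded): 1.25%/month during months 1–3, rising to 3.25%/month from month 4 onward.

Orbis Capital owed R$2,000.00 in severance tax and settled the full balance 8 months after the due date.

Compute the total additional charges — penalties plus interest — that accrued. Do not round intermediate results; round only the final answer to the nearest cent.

R$565.71

Penalty, months 1–3: 3 × 1.25% × R$2,000.00 = R$75.00
Penalty, months 4–8: 5 × 3.25% × R$2,000.00 = R$325.00
Interest: R$2,000.00 × ((1 + 0.01)^8 − 1) = R$2,000.00 × 0.0828567… = R$165.7134…
Penalties + interest = R$400.0000 + R$165.7134… = R$565.71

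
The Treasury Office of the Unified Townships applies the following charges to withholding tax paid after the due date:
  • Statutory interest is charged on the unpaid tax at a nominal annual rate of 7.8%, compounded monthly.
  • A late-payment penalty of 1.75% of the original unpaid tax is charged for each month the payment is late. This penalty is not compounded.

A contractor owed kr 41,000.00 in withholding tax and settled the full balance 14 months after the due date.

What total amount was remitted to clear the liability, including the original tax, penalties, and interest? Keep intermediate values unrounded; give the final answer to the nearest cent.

Late-payment penalty = 1.75% × kr 41,000.00 × 14 mo = kr 10,045.00
Interest (7.8%/yr ÷ 12 = 0.65%/month): kr 41,000.00 × ((1 + 0.0065)^14 − 1) = kr 3,892.8075…
Total = kr 41,000.00 + kr 10,045.0000 + kr 3,892.8075… = kr 54,937.81

kr 54,937.81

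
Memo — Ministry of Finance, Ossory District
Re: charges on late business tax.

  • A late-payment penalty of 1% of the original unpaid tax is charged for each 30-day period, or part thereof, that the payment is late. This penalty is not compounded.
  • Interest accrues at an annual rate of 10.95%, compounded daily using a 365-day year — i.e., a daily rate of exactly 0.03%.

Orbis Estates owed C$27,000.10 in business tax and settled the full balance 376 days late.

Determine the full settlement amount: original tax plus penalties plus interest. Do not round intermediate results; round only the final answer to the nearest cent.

Penalty periods: ⌈376/30⌉ = 13; penalty = 13 × 1% × C$27,000.10 = C$3,510.01…
Interest: C$27,000.10 × ((1 + 0.0003)^376 − 1) = C$27,000.10 × 0.11938909… = C$3,223.5174…
Total = C$27,000.10 + C$3,510.0130 + C$3,223.5174… = C$33,733.63

C$33,733.63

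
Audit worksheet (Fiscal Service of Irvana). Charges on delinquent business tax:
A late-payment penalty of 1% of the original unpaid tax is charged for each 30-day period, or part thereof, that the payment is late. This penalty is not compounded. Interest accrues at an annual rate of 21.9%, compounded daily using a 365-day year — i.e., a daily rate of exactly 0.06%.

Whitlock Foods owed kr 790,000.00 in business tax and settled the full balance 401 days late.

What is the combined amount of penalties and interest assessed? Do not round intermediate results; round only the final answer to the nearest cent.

Penalty periods: ⌈401/30⌉ = 14; penalty = 14 × 1% × kr 790,000.00 = kr 110,600.00
Interest: kr 790,000.00 × ((1 + 0.0006)^401 − 1) = kr 790,000.00 × 0.27192035… = kr 214,817.0803…
Penalties + interest = kr 110,600.0000 + kr 214,817.0803… = kr 325,417.08

kr 325,417.08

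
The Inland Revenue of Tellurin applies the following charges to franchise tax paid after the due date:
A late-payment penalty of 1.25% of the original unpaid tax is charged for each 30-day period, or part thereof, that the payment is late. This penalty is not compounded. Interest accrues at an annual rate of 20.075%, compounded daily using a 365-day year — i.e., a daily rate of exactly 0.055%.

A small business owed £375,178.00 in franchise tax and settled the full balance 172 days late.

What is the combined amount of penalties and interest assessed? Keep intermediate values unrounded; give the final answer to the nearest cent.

£65,352.44

Penalty periods: ⌈172/30⌉ = 6; penalty = 6 × 1.25% × £375,178.00 = £28,138.35
Interest: £375,178.00 × ((1 + 0.00055)^172 − 1) = £375,178.00 × 0.09919049… = £37,214.0912…
Penalties + interest = £28,138.3500 + £37,214.0912… = £65,352.44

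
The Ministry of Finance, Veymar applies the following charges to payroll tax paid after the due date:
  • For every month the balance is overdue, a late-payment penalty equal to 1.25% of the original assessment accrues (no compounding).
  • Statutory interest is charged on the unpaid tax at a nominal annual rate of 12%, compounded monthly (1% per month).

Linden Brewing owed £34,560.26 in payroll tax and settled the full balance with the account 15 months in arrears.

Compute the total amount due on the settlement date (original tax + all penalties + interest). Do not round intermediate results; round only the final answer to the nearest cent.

£46,603.44

Late-payment penalty = 1.25% × £34,560.26 × 15 mo = £6,480.05…
Interest: £34,560.26 × ((1 + 0.01)^15 − 1) = £34,560.26 × 0.1609690… = £5,563.1289…
Total = £34,560.26 + £6,480.0488… + £5,563.1289… = £46,603.44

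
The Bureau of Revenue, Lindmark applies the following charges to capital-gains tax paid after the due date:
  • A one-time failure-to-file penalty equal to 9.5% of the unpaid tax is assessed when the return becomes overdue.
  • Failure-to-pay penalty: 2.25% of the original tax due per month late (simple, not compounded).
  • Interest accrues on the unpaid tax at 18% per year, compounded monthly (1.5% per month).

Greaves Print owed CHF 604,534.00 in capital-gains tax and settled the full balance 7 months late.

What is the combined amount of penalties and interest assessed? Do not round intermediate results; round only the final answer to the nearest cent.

CHF 219,049.82

Failure-to-file penalty: 9.5% × CHF 604,534.00 = CHF 57,430.73
Failure-to-pay penalty = 2.25% × CHF 604,534.00 × 7 mo = CHF 95,214.11…
Interest: CHF 604,534.00 × ((1 + 0.015)^7 − 1) = CHF 604,534.00 × 0.1098449… = CHF 66,404.9846…
Penalties + interest = CHF 152,644.8350 + CHF 66,404.9846… = CHF 219,049.82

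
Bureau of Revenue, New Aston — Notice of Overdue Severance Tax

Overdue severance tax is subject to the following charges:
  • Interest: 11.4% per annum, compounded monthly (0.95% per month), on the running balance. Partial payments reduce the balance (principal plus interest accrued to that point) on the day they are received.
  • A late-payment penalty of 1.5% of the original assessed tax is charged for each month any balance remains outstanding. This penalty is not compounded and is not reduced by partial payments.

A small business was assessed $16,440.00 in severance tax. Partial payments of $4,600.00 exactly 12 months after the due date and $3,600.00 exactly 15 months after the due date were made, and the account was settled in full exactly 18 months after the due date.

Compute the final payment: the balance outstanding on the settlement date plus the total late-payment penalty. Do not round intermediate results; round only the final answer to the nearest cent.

Balance at month 12: $16,440.0000 × (1 + 0.0095)^12 = $18,415.2531…
After $4,600.00 payment: $18,415.2531… − $4,600.00 = $13,815.2531…
Balance at month 15: $13,815.2531… × (1 + 0.0095)^3 = $14,212.7402…
After $3,600.00 payment: $14,212.7402… − $3,600.00 = $10,612.7402…
Balance at month 18: $10,612.7402… × (1 + 0.0095)^3 = $10,918.0857…
Penalty: 18 × 1.5% × $16,440.00 = $4,438.80
Final settlement = outstanding balance + penalty = $10,918.0857… + $4,438.80 = $15,356.89

$15,356.89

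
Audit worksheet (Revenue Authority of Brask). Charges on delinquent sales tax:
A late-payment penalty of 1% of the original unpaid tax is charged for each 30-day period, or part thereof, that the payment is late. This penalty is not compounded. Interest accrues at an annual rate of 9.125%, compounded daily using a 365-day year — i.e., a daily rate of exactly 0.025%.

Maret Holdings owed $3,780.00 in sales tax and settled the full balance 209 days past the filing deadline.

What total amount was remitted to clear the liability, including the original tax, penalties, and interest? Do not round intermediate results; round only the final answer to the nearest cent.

$4,247.33

Penalty periods: ⌈209/30⌉ = 7; penalty = 7 × 1% × $3,780.00 = $264.60
Interest: $3,780.00 × ((1 + 0.00025)^209 − 1) = $3,780.00 × 0.05363224… = $202.7299…
Total = $3,780.00 + $264.6000 + $202.7299… = $4,247.33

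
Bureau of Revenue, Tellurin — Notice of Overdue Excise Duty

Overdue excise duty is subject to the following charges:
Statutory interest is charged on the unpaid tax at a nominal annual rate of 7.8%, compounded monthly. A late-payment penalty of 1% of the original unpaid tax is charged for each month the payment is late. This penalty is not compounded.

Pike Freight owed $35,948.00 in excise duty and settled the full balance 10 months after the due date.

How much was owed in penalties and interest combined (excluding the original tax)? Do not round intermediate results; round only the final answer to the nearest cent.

$6,000.96

Late-payment penalty = 1% × $35,948.00 × 10 mo = $3,594.80
Interest (7.8%/yr ÷ 12 = 0.65%/month): $35,948.00 × ((1 + 0.0065)^10 − 1) = $2,406.1644…
Penalties + interest = $3,594.8000 + $2,406.1644… = $6,000.96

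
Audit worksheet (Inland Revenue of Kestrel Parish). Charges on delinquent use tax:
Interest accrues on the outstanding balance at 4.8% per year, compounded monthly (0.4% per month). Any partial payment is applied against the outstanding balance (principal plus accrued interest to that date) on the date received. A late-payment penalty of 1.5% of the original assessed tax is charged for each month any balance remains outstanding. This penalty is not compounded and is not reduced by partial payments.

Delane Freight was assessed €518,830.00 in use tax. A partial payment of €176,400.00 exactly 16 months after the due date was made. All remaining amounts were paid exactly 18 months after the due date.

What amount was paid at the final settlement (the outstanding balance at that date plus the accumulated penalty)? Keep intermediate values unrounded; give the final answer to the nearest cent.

€519,753.44

Balance at month 16: €518,830.0000 × (1 + 0.004)^16 = €553,050.1125…
After €176,400.00 payment: €553,050.1125… − €176,400.00 = €376,650.1125…
Balance at month 18: €376,650.1125… × (1 + 0.004)^2 = €379,669.3398…
Penalty: 18 × 1.5% × €518,830.00 = €140,084.10
Final settlement = outstanding balance + penalty = €379,669.3398… + €140,084.10 = €519,753.44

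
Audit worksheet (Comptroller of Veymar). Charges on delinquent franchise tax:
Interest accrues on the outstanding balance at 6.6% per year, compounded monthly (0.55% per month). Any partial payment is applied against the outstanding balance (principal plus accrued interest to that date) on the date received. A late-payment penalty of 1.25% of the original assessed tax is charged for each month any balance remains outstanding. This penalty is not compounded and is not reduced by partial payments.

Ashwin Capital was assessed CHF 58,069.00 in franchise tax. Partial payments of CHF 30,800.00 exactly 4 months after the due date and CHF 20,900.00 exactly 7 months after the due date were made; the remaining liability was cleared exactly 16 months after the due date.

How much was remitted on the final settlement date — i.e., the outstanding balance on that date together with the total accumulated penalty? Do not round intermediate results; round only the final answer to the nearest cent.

CHF 20,156.13

Balance at month 4: CHF 58,069.0000 × (1 + 0.0055)^4 = CHF 59,357.0962…
After CHF 30,800.00 payment: CHF 59,357.0962… − CHF 30,800.00 = CHF 28,557.0962…
Balance at month 7: CHF 28,557.0962… × (1 + 0.0055)^3 = CHF 29,030.8846…
After CHF 20,900.00 payment: CHF 29,030.8846… − CHF 20,900.00 = CHF 8,130.8846…
Balance at month 16: CHF 8,130.8846… × (1 + 0.0055)^9 = CHF 8,542.3325…
Penalty: 16 × 1.25% × CHF 58,069.00 = CHF 11,613.80
Final settlement = outstanding balance + penalty = CHF 8,542.3325… + CHF 11,613.80 = CHF 20,156.13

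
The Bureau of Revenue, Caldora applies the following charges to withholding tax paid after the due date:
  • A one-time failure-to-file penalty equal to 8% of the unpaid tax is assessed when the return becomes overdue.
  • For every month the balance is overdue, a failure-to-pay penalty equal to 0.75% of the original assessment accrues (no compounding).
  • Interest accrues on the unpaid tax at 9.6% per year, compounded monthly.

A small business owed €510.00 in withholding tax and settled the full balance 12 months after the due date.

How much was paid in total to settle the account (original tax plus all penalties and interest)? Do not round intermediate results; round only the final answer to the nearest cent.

€647.87

Failure-to-file penalty: 8% × €510.00 = €40.80
Failure-to-pay penalty: 12 × 0.75% × €510.00 = €45.90
Interest (9.6%/yr ÷ 12 = 0.8%/month): €510.00 × ((1 + 0.008)^12 − 1) = €51.1727…
Total = €510.00 + €86.7000 + €51.1727… = €647.87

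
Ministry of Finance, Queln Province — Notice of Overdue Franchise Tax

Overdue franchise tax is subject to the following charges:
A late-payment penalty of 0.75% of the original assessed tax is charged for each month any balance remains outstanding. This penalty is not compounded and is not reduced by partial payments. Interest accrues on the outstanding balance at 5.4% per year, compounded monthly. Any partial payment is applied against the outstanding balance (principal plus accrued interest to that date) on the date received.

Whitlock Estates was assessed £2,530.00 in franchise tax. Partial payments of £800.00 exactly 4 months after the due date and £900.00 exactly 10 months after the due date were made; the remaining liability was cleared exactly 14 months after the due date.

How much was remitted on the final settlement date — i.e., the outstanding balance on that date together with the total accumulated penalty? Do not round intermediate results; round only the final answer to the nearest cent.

Monthly rate = 5.4% ÷ 12 = 0.45%
Balance at month 4: £2,530.0000 × (1 + 0.0045)^4 = £2,575.8483…
After £800.00 payment: £2,575.8483… − £800.00 = £1,775.8483…
Balance at month 10: £1,775.8483… × (1 + 0.0045)^6 = £1,824.3389…
After £900.00 payment: £1,824.3389… − £900.00 = £924.3389…
Balance at month 14: £924.3389… × (1 + 0.0045)^4 = £941.0896…
Penalty: 14 × 0.75% × £2,530.00 = £265.65
Final settlement = outstanding balance + penalty = £941.0896… + £265.65 = £1,206.74

£1,206.74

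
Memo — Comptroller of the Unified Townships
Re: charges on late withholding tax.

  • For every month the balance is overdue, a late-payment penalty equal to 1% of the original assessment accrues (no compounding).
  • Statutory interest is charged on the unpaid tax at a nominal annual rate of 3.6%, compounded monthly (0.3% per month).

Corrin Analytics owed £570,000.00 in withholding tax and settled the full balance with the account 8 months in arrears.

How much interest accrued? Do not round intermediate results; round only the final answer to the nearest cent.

Interest: £570,000.00 × ((1 + 0.003)^8 − 1) = £570,000.00 × 0.0242535… = £13,824.5051…

£13,824.51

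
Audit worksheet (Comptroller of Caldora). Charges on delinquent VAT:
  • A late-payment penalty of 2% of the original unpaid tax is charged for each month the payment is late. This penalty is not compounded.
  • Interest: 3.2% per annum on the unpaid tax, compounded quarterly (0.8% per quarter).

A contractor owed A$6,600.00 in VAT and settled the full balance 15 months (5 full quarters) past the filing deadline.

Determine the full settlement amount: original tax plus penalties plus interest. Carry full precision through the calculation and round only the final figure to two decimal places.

Late-payment penalty: 15 × 2% × A$6,600.00 = A$1,980.00
Interest: A$6,600.00 × ((1 + 0.008)^5 − 1) = A$6,600.00 × 0.0406451… = A$268.2579…
Total = A$6,600.00 + A$1,980.0000 + A$268.2579… = A$8,848.26

A$8,848.26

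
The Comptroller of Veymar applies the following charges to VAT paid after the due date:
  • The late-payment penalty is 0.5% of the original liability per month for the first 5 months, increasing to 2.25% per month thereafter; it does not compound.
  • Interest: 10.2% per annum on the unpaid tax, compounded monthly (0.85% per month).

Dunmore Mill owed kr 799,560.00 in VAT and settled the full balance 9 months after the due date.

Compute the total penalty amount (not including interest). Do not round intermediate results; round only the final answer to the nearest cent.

Penalty, months 1–5: 5 × 0.5% × kr 799,560.00 = kr 19,989.00
Penalty, months 6–9: 4 × 2.25% × kr 799,560.00 = kr 71,960.40
Total penalty = kr 19,989.00 + kr 71,960.40 = kr 91,949.40

kr 91,949.40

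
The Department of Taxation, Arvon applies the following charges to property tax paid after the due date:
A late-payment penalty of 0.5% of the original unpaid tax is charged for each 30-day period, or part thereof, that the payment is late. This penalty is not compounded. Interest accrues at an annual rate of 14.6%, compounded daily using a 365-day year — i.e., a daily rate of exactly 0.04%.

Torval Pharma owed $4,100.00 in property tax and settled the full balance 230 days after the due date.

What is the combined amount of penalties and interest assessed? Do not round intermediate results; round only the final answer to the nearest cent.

Penalty periods: ⌈230/30⌉ = 8; penalty = 8 × 0.5% × $4,100.00 = $164.00
Interest: $4,100.00 × ((1 + 0.0004)^230 − 1) = $4,100.00 × 0.09634465… = $395.0131…
Penalties + interest = $164.0000 + $395.0131… = $559.01

$559.01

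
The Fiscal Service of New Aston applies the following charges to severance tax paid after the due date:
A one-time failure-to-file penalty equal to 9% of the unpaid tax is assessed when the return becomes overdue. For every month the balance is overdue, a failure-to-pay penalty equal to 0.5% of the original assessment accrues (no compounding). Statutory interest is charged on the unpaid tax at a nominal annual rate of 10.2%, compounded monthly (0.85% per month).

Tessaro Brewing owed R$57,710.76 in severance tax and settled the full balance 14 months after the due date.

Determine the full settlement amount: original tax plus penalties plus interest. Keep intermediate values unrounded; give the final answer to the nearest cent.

Failure-to-file penalty: 9% × R$57,710.76 = R$5,193.97…
Failure-to-pay penalty = 0.5% × R$57,710.76 × 14 mo = R$4,039.75…
Interest: R$57,710.76 × ((1 + 0.0085)^14 − 1) = R$57,710.76 × 0.1258036… = R$7,260.2218…
Total = R$57,710.76 + R$9,233.7216 + R$7,260.2218… = R$74,204.70

R$74,204.70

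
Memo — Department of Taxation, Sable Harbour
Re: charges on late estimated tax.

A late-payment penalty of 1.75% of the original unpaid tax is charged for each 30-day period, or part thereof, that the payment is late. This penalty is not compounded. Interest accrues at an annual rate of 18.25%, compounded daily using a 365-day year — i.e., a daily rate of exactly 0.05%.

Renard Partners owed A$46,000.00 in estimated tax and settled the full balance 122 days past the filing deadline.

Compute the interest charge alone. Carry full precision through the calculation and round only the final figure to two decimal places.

Interest: A$46,000.00 × ((1 + 0.0005)^122 − 1) = A$46,000.00 × 0.06288271… = A$2,892.6047…

A$2,892.60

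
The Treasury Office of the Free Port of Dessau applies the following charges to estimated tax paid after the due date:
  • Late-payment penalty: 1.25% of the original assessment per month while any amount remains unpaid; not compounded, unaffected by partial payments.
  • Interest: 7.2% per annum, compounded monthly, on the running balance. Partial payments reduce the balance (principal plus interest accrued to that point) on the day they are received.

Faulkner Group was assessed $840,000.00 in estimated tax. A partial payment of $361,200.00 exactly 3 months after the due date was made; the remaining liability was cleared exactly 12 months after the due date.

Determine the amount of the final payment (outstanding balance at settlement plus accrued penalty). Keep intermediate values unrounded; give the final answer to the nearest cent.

$647,336.77

Monthly rate = 7.2% ÷ 12 = 0.6%
Balance at month 3: $840,000.0000 × (1 + 0.006)^3 = $855,210.9014…
After $361,200.00 payment: $855,210.9014… − $361,200.00 = $494,010.9014…
Balance at month 12: $494,010.9014… × (1 + 0.006)^9 = $521,336.7727…
Penalty: 12 × 1.25% × $840,000.00 = $126,000.00
Final settlement = outstanding balance + penalty = $521,336.7727… + $126,000.00 = $647,336.77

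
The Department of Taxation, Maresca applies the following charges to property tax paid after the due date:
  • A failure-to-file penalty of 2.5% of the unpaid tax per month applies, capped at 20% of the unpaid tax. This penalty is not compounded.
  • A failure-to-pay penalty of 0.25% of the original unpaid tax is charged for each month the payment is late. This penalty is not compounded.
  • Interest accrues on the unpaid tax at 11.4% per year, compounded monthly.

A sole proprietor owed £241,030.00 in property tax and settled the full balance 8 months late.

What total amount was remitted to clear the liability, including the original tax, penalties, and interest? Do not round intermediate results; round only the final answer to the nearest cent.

Failure-to-file: 8 × 2.5% × £241,030.00 = £48,206.00, capped at 20% × £241,030.00 = £48,206.00
Failure-to-pay penalty: 8 × 0.25% × £241,030.00 = £4,820.60
Interest (11.4%/yr ÷ 12 = 0.95%/month): £241,030.00 × ((1 + 0.0095)^8 − 1) = £18,939.0739…
Total = £241,030.00 + £53,026.6000 + £18,939.0739… = £312,995.67

£312,995.67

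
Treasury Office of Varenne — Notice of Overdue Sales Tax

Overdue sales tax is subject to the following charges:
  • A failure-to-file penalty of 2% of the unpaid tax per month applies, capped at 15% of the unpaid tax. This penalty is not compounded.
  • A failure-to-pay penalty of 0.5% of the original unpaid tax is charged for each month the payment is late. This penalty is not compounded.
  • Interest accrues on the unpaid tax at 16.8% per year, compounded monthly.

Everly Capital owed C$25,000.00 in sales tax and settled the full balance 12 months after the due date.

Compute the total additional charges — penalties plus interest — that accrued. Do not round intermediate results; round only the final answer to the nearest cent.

Failure-to-file: 12 × 2% × C$25,000.00 = C$6,000.00, capped at 15% × C$25,000.00 = C$3,750.00
Failure-to-pay penalty = 0.5% × C$25,000.00 × 12 mo = C$1,500.00
Interest (16.8%/yr ÷ 12 = 1.4%/month): C$25,000.00 × ((1 + 0.014)^12 − 1) = C$4,538.9782…
Penalties + interest = C$5,250.0000 + C$4,538.9782… = C$9,788.98

C$9,788.98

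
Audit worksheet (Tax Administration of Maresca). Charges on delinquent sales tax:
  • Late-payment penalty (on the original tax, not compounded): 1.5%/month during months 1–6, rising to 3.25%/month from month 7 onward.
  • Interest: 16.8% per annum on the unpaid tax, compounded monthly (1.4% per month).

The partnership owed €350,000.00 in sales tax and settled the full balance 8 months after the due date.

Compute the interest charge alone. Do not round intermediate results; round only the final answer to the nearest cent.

€41,175.53

Interest: €350,000.00 × ((1 + 0.014)^8 − 1) = €350,000.00 × 0.1176444… = €41,175.5342…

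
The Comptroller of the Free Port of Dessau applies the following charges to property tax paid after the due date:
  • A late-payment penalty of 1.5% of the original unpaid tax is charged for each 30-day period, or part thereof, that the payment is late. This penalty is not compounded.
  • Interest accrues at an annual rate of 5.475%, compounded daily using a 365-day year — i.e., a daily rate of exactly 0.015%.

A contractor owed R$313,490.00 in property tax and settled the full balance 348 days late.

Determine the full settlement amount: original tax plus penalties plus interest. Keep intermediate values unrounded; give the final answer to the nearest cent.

R$386,715.72

Penalty periods: ⌈348/30⌉ = 12; penalty = 12 × 1.5% × R$313,490.00 = R$56,428.20
Interest: R$313,490.00 × ((1 + 0.00015)^348 − 1) = R$313,490.00 × 0.05358231… = R$16,797.5197…
Total = R$313,490.00 + R$56,428.2000 + R$16,797.5197… = R$386,715.72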